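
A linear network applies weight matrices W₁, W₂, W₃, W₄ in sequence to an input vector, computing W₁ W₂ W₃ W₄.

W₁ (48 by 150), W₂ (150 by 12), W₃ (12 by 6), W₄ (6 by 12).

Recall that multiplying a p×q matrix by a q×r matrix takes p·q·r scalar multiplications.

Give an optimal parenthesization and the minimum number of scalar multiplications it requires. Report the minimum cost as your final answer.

57456

Adjacent pairs: W₁W₂ = 48·150·12 = 86400; W₂W₃ = 150·12·6 = 10800; W₃W₄ = 12·6·12 = 864.
Length 3: W₁..W₃: k=1: 0+10800+48·150·6=54000; k=2: 86400+0+48·12·6=89856 → min 54000 | W₂..W₄: k=2: 0+864+150·12·12=22464; k=3: 10800+0+150·6·12=21600 → min 21600.
Length 4: W₁..W₄: k=1: 0+21600+48·150·12=108000; k=2: 86400+864+48·12·12=94176; k=3: 54000+0+48·6·12=57456 → min 57456.
Optimal parenthesization: ((W₁ (W₂ W₃)) W₄) with cost 57456.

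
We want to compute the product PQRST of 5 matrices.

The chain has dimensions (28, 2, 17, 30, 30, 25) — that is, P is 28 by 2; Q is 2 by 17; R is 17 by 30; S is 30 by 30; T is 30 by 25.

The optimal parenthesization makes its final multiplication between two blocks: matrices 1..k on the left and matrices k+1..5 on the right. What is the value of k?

Adjacent pairs: PQ = 28·2·17 = 952; QR = 2·17·30 = 1020; RS = 17·30·30 = 15300; ST = 30·30·25 = 22500.
Length 3: P..R: k=1: 0+1020+28·2·30=2700; k=2: 952+0+28·17·30=15232 → min 2700 | Q..S: k=2: 0+15300+2·17·30=16320; k=3: 1020+0+2·30·30=2820 → min 2820 | R..T: k=3: 0+22500+17·30·25=35250; k=4: 15300+0+17·30·25=28050 → min 28050.
Length 4: P..S: k=1: 0+2820+28·2·30=4500; k=2: 952+15300+28·17·30=30532; k=3: 2700+0+28·30·30=27900 → min 4500 | Q..T: k=2: 0+28050+2·17·25=28900; k=3: 1020+22500+2·30·25=25020; k=4: 2820+0+2·30·25=4320 → min 4320.
Top-level splits: k=1: (P..P)·(Q..T) → 0+4320+28·2·25 = 5720; k=2: (P..Q)·(R..T) → 952+28050+28·17·25 = 40902; k=3: (P..R)·(S..T) → 2700+22500+28·30·25 = 46200; k=4: (P..S)·(T..T) → 4500+0+28·30·25 = 25500.
Best split is after P, i.e. k = 1.

1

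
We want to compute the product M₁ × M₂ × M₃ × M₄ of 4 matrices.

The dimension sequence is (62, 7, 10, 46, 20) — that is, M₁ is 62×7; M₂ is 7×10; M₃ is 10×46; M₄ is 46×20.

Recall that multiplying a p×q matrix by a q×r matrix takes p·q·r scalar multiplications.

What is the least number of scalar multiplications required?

18340

Adjacent pairs: M₁M₂ = 62·7·10 = 4340; M₂M₃ = 7·10·46 = 3220; M₃M₄ = 10·46·20 = 9200.
Length 3: M₁..M₃: k=1: 0+3220+62·7·46=23184; k=2: 4340+0+62·10·46=32860 → min 23184 | M₂..M₄: k=2: 0+9200+7·10·20=10600; k=3: 3220+0+7·46·20=9660 → min 9660.
Length 4: M₁..M₄: k=1: 0+9660+62·7·20=18340; k=2: 4340+9200+62·10·20=25940; k=3: 23184+0+62·46·20=80224 → min 18340.
Optimal order: (M₁ × ((M₂ × M₃) × M₄)) with cost 18340.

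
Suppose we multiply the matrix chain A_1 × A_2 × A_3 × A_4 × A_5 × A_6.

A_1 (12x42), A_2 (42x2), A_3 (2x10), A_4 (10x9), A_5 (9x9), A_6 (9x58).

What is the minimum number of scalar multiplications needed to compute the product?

3786

Adjacent pairs: A_1A_2 = 12·42·2 = 1008; A_2A_3 = 42·2·10 = 840; A_3A_4 = 2·10·9 = 180; A_4A_5 = 10·9·9 = 810; A_5A_6 = 9·9·58 = 4698.
Length 3: A_1..A_3: k=1: 0+840+12·42·10=5880; k=2: 1008+0+12·2·10=1248 → min 1248 | A_2..A_4: k=2: 0+180+42·2·9=936; k=3: 840+0+42·10·9=4620 → min 936 | A_3..A_5: k=3: 0+810+2·10·9=990; k=4: 180+0+2·9·9=342 → min 342 | A_4..A_6: k=4: 0+4698+10·9·58=9918; k=5: 810+0+10·9·58=6030 → min 6030.
Length 4: A_1..A_4: k=1: 0+936+12·42·9=5472; k=2: 1008+180+12·2·9=1404; k=3: 1248+0+12·10·9=2328 → min 1404 | A_2..A_5: k=2: 0+342+42·2·9=1098; k=3: 840+810+42·10·9=5430; k=4: 936+0+42·9·9=4338 → min 1098 | A_3..A_6: k=3: 0+6030+2·10·58=7190; k=4: 180+4698+2·9·58=5922; k=5: 342+0+2·9·58=1386 → min 1386.
Length 5: A_1..A_5: k=1: 0+1098+12·42·9=5634; k=2: 1008+342+12·2·9=1566; k=3: 1248+810+12·10·9=3138; k=4: 1404+0+12·9·9=2376 → min 1566 | A_2..A_6: k=2: 0+1386+42·2·58=6258; k=3: 840+6030+42·10·58=31230; k=4: 936+4698+42·9·58=27558; k=5: 1098+0+42·9·58=23022 → min 6258.
Length 6: A_1..A_6: k=1: 0+6258+12·42·58=35490; k=2: 1008+1386+12·2·58=3786; k=3: 1248+6030+12·10·58=14238; k=4: 1404+4698+12·9·58=12366; k=5: 1566+0+12·9·58=7830 → min 3786.
Optimal order: ((A_1 × A_2) × (((A_3 × A_4) × A_5) × A_6)) with cost 3786.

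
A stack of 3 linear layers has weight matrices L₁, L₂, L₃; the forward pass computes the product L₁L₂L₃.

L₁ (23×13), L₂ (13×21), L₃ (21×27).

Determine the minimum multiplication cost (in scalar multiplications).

Order (L₁(L₂L₃)): (L₂L₃): 13×21 by 21×27 → 13×27, cost 13·21·27 = 7371; (L₁(L₂L₃)): 23×13 by 13×27 → 23×27, cost 23·13·27 = 8073; cumulative 15444. Total 15444.
Order ((L₁L₂)L₃): (L₁L₂): 23×13 by 13×21 → 23×21, cost 23·13·21 = 6279; ((L₁L₂)L₃): 23×21 by 21×27 → 23×27, cost 23·21·27 = 13041; cumulative 19320. Total 19320.
Minimum: 15444.

15444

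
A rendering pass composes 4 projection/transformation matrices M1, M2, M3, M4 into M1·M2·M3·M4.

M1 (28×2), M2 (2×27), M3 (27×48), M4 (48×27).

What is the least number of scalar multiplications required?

6696

Adjacent pairs: M1M2 = 28·2·27 = 1512; M2M3 = 2·27·48 = 2592; M3M4 = 27·48·27 = 34992.
Length 3: M1..M3: k=1: 0+2592+28·2·48=5280; k=2: 1512+0+28·27·48=37800 → min 5280 | M2..M4: k=2: 0+34992+2·27·27=36450; k=3: 2592+0+2·48·27=5184 → min 5184.
Length 4: M1..M4: k=1: 0+5184+28·2·27=6696; k=2: 1512+34992+28·27·27=56916; k=3: 5280+0+28·48·27=41568 → min 6696.
Optimal order: (M1·((M2·M3)·M4)) with cost 6696.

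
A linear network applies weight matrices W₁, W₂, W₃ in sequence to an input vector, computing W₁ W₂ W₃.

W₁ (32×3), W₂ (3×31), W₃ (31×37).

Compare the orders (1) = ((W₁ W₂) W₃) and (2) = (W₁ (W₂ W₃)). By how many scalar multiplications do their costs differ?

32687

Order (1) = ((W₁ W₂) W₃): (W₁ W₂): 32×3 by 3×31 → 32×31, cost 32·3·31 = 2976; ((W₁ W₂) W₃): 32×31 by 31×37 → 32×37, cost 32·31·37 = 36704; cumulative 39680. Total 39680.
Order (2) = (W₁ (W₂ W₃)): (W₂ W₃): 3×31 by 31×37 → 3×37, cost 3·31·37 = 3441; (W₁ (W₂ W₃)): 32×3 by 3×37 → 32×37, cost 32·3·37 = 3552; cumulative 6993. Total 6993.
Difference: |39680 − 6993| = 32687.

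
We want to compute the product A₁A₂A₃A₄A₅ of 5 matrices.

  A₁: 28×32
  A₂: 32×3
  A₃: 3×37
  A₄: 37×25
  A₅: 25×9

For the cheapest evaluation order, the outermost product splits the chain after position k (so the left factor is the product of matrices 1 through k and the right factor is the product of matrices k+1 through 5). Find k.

2

Adjacent pairs: A₁A₂ = 28·32·3 = 2688; A₂A₃ = 32·3·37 = 3552; A₃A₄ = 3·37·25 = 2775; A₄A₅ = 37·25·9 = 8325.
Length 3: A₁..A₃: k=1: 0+3552+28·32·37=36704; k=2: 2688+0+28·3·37=5796 → min 5796 | A₂..A₄: k=2: 0+2775+32·3·25=5175; k=3: 3552+0+32·37·25=33152 → min 5175 | A₃..A₅: k=3: 0+8325+3·37·9=9324; k=4: 2775+0+3·25·9=3450 → min 3450.
Length 4: A₁..A₄: k=1: 0+5175+28·32·25=27575; k=2: 2688+2775+28·3·25=7563; k=3: 5796+0+28·37·25=31696 → min 7563 | A₂..A₅: k=2: 0+3450+32·3·9=4314; k=3: 3552+8325+32·37·9=22533; k=4: 5175+0+32·25·9=12375 → min 4314.
Top-level splits: k=1: (A₁..A₁)·(A₂..A₅) → 0+4314+28·32·9 = 12378; k=2: (A₁..A₂)·(A₃..A₅) → 2688+3450+28·3·9 = 6894; k=3: (A₁..A₃)·(A₄..A₅) → 5796+8325+28·37·9 = 23445; k=4: (A₁..A₄)·(A₅..A₅) → 7563+0+28·25·9 = 13863.
Best split is after A₂, i.e. k = 2.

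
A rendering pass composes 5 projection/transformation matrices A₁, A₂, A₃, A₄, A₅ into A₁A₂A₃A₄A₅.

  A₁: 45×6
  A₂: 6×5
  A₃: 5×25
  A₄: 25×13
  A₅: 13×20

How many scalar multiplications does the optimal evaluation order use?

Adjacent pairs: A₁A₂ = 45·6·5 = 1350; A₂A₃ = 6·5·25 = 750; A₃A₄ = 5·25·13 = 1625; A₄A₅ = 25·13·20 = 6500.
Length 3: A₁..A₃: k=1: 0+750+45·6·25=7500; k=2: 1350+0+45·5·25=6975 → min 6975 | A₂..A₄: k=2: 0+1625+6·5·13=2015; k=3: 750+0+6·25·13=2700 → min 2015 | A₃..A₅: k=3: 0+6500+5·25·20=9000; k=4: 1625+0+5·13·20=2925 → min 2925.
Length 4: A₁..A₄: k=1: 0+2015+45·6·13=5525; k=2: 1350+1625+45·5·13=5900; k=3: 6975+0+45·25·13=21600 → min 5525 | A₂..A₅: k=2: 0+2925+6·5·20=3525; k=3: 750+6500+6·25·20=10250; k=4: 2015+0+6·13·20=3575 → min 3525.
Length 5: A₁..A₅: k=1: 0+3525+45·6·20=8925; k=2: 1350+2925+45·5·20=8775; k=3: 6975+6500+45·25·20=35975; k=4: 5525+0+45·13·20=17225 → min 8775.
Optimal order: ((A₁A₂)((A₃A₄)A₅)) with cost 8775.

8775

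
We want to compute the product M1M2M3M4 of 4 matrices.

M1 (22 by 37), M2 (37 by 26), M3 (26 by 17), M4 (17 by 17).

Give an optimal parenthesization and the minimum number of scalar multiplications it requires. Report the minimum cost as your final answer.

Adjacent pairs: M1M2 = 22·37·26 = 21164; M2M3 = 37·26·17 = 16354; M3M4 = 26·17·17 = 7514.
Length 3: M1..M3: k=1: 0+16354+22·37·17=30192; k=2: 21164+0+22·26·17=30888 → min 30192 | M2..M4: k=2: 0+7514+37·26·17=23868; k=3: 16354+0+37·17·17=27047 → min 23868.
Length 4: M1..M4: k=1: 0+23868+22·37·17=37706; k=2: 21164+7514+22·26·17=38402; k=3: 30192+0+22·17·17=36550 → min 36550.
Optimal parenthesization: ((M1(M2M3))M4) with cost 36550.

36550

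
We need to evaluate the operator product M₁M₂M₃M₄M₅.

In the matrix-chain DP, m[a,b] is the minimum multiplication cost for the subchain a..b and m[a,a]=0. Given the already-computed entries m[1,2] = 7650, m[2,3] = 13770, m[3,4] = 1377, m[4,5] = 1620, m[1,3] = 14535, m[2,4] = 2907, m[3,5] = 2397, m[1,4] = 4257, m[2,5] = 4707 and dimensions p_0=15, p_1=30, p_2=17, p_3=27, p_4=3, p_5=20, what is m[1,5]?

5157

m[1,5] = min over k∈[1,4] of m[1,k]+m[k+1,5]+p_{0}·p_k·p_{5}.
k=1: 0 + 4707 + 15·30·20 = 13707; k=2: 7650 + 2397 + 15·17·20 = 15147; k=3: 14535 + 1620 + 15·27·20 = 24255; k=4: 4257 + 0 + 15·3·20 = 5157.
Minimum: 5157 at k=4.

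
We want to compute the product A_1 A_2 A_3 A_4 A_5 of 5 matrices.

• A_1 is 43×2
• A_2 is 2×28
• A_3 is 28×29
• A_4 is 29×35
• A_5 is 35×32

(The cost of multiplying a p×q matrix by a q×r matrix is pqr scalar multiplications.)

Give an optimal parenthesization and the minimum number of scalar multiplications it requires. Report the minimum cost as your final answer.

8646

Adjacent pairs: A_1A_2 = 43·2·28 = 2408; A_2A_3 = 2·28·29 = 1624; A_3A_4 = 28·29·35 = 28420; A_4A_5 = 29·35·32 = 32480.
Length 3: A_1..A_3: k=1: 0+1624+43·2·29=4118; k=2: 2408+0+43·28·29=37324 → min 4118 | A_2..A_4: k=2: 0+28420+2·28·35=30380; k=3: 1624+0+2·29·35=3654 → min 3654 | A_3..A_5: k=3: 0+32480+28·29·32=58464; k=4: 28420+0+28·35·32=59780 → min 58464.
Length 4: A_1..A_4: k=1: 0+3654+43·2·35=6664; k=2: 2408+28420+43·28·35=72968; k=3: 4118+0+43·29·35=47763 → min 6664 | A_2..A_5: k=2: 0+58464+2·28·32=60256; k=3: 1624+32480+2·29·32=35960; k=4: 3654+0+2·35·32=5894 → min 5894.
Length 5: A_1..A_5: k=1: 0+5894+43·2·32=8646; k=2: 2408+58464+43·28·32=99400; k=3: 4118+32480+43·29·32=76502; k=4: 6664+0+43·35·32=54824 → min 8646.
Optimal parenthesization: (A_1 (((A_2 A_3) A_4) A_5)) with cost 8646.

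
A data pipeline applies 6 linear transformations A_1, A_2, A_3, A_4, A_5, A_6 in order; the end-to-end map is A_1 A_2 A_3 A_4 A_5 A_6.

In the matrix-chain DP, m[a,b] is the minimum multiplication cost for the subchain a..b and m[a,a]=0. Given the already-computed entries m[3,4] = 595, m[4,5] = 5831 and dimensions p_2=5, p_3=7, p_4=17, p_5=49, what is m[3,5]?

4760

m[3,5] = min over k∈[3,4] of m[3,k]+m[k+1,5]+p_{2}·p_k·p_{5}.
k=3: 0 + 5831 + 5·7·49 = 7546; k=4: 595 + 0 + 5·17·49 = 4760.
Minimum: 4760 at k=4.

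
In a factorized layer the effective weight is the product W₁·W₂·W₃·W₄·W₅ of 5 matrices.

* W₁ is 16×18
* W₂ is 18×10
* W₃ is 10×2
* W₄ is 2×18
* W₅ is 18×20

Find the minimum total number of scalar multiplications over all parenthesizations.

2296

Adjacent pairs: W₁W₂ = 16·18·10 = 2880; W₂W₃ = 18·10·2 = 360; W₃W₄ = 10·2·18 = 360; W₄W₅ = 2·18·20 = 720.
Length 3: W₁..W₃: k=1: 0+360+16·18·2=936; k=2: 2880+0+16·10·2=3200 → min 936 | W₂..W₄: k=2: 0+360+18·10·18=3600; k=3: 360+0+18·2·18=1008 → min 1008 | W₃..W₅: k=3: 0+720+10·2·20=1120; k=4: 360+0+10·18·20=3960 → min 1120.
Length 4: W₁..W₄: k=1: 0+1008+16·18·18=6192; k=2: 2880+360+16·10·18=6120; k=3: 936+0+16·2·18=1512 → min 1512 | W₂..W₅: k=2: 0+1120+18·10·20=4720; k=3: 360+720+18·2·20=1800; k=4: 1008+0+18·18·20=7488 → min 1800.
Length 5: W₁..W₅: k=1: 0+1800+16·18·20=7560; k=2: 2880+1120+16·10·20=7200; k=3: 936+720+16·2·20=2296; k=4: 1512+0+16·18·20=7272 → min 2296.
Optimal order: ((W₁·(W₂·W₃))·(W₄·W₅)) with cost 2296.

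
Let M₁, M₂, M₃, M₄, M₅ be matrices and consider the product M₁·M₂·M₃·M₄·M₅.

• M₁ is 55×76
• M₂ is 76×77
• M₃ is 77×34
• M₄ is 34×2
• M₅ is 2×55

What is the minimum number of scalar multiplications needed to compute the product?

31350

Adjacent pairs: M₁M₂ = 55·76·77 = 321860; M₂M₃ = 76·77·34 = 198968; M₃M₄ = 77·34·2 = 5236; M₄M₅ = 34·2·55 = 3740.
Length 3: M₁..M₃: k=1: 0+198968+55·76·34=341088; k=2: 321860+0+55·77·34=465850 → min 341088 | M₂..M₄: k=2: 0+5236+76·77·2=16940; k=3: 198968+0+76·34·2=204136 → min 16940 | M₃..M₅: k=3: 0+3740+77·34·55=147730; k=4: 5236+0+77·2·55=13706 → min 13706.
Length 4: M₁..M₄: k=1: 0+16940+55·76·2=25300; k=2: 321860+5236+55·77·2=335566; k=3: 341088+0+55·34·2=344828 → min 25300 | M₂..M₅: k=2: 0+13706+76·77·55=335566; k=3: 198968+3740+76·34·55=344828; k=4: 16940+0+76·2·55=25300 → min 25300.
Length 5: M₁..M₅: k=1: 0+25300+55·76·55=255200; k=2: 321860+13706+55·77·55=568491; k=3: 341088+3740+55·34·55=447678; k=4: 25300+0+55·2·55=31350 → min 31350.
Optimal order: ((M₁·(M₂·(M₃·M₄)))·M₅) with cost 31350.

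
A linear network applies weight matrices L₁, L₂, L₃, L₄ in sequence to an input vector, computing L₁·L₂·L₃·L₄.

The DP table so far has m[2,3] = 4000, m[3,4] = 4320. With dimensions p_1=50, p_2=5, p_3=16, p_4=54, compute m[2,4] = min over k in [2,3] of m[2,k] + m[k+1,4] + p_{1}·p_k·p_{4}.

17820

m[2,4] = min over k∈[2,3] of m[2,k]+m[k+1,4]+p_{1}·p_k·p_{4}.
k=2: 0 + 4320 + 50·5·54 = 17820; k=3: 4000 + 0 + 50·16·54 = 47200.
Minimum: 17820 at k=2.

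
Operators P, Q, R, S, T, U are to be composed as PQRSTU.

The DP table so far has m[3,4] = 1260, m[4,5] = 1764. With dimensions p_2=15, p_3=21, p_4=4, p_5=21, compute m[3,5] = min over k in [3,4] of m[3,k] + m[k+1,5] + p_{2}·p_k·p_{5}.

2520

m[3,5] = min over k∈[3,4] of m[3,k]+m[k+1,5]+p_{2}·p_k·p_{5}.
k=3: 0 + 1764 + 15·21·21 = 8379; k=4: 1260 + 0 + 15·4·21 = 2520.
Minimum: 2520 at k=4.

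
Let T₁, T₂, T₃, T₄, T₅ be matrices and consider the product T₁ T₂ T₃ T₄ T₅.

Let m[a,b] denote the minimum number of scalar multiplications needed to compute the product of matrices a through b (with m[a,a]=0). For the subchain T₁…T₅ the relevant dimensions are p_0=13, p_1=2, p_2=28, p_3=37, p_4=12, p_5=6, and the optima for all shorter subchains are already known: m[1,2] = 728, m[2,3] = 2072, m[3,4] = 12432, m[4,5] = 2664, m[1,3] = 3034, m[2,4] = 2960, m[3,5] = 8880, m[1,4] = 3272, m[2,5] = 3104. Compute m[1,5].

m[1,5] = min over k∈[1,4] of m[1,k]+m[k+1,5]+p_{0}·p_k·p_{5}.
k=1: 0 + 3104 + 13·2·6 = 3260; k=2: 728 + 8880 + 13·28·6 = 11792; k=3: 3034 + 2664 + 13·37·6 = 8584; k=4: 3272 + 0 + 13·12·6 = 4208.
Minimum: 3260 at k=1.

3260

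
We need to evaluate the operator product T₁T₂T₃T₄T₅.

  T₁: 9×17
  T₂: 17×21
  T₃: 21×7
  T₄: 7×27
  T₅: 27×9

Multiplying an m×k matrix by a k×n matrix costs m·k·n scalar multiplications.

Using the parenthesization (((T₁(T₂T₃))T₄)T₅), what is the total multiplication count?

7458

(T₂T₃): 17×21 by 21×7 → 17×7, cost 17·21·7 = 2499
(T₁(T₂T₃)): 9×17 by 17×7 → 9×7, cost 9·17·7 = 1071; cumulative 3570
((T₁(T₂T₃))T₄): 9×7 by 7×27 → 9×27, cost 9·7·27 = 1701; cumulative 5271
(((T₁(T₂T₃))T₄)T₅): 9×27 by 27×9 → 9×9, cost 9·27·9 = 2187; cumulative 7458
Total: 7458 scalar multiplications.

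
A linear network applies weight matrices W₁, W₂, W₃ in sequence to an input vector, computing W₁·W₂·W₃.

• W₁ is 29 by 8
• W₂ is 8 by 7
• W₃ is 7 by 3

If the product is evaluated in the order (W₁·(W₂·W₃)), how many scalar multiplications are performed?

864

(W₂·W₃): 8×7 by 7×3 → 8×3, cost 8·7·3 = 168
(W₁·(W₂·W₃)): 29×8 by 8×3 → 29×3, cost 29·8·3 = 696; cumulative 864
Total: 864 scalar multiplications.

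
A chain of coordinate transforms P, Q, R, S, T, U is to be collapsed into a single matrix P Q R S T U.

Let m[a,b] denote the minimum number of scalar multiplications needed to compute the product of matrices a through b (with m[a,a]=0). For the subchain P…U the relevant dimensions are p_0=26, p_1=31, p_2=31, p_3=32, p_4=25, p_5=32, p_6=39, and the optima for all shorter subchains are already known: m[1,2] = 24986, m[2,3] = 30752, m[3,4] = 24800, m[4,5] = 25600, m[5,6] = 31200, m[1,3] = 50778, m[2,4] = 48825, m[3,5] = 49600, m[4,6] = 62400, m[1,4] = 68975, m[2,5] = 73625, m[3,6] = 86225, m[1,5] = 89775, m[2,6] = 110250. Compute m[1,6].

122223

m[1,6] = min over k∈[1,5] of m[1,k]+m[k+1,6]+p_{0}·p_k·p_{6}.
k=1: 0 + 110250 + 26·31·39 = 141684; k=2: 24986 + 86225 + 26·31·39 = 142645; k=3: 50778 + 62400 + 26·32·39 = 145626; k=4: 68975 + 31200 + 26·25·39 = 125525; k=5: 89775 + 0 + 26·32·39 = 122223.
Minimum: 122223 at k=5.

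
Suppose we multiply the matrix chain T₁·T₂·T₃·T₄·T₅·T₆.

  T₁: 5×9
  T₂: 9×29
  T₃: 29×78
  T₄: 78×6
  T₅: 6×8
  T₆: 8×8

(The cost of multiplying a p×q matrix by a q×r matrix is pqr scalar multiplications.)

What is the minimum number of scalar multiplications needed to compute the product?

Adjacent pairs: T₁T₂ = 5·9·29 = 1305; T₂T₃ = 9·29·78 = 20358; T₃T₄ = 29·78·6 = 13572; T₄T₅ = 78·6·8 = 3744; T₅T₆ = 6·8·8 = 384.
Length 3: T₁..T₃: k=1: 0+20358+5·9·78=23868; k=2: 1305+0+5·29·78=12615 → min 12615 | T₂..T₄: k=2: 0+13572+9·29·6=15138; k=3: 20358+0+9·78·6=24570 → min 15138 | T₃..T₅: k=3: 0+3744+29·78·8=21840; k=4: 13572+0+29·6·8=14964 → min 14964 | T₄..T₆: k=4: 0+384+78·6·8=4128; k=5: 3744+0+78·8·8=8736 → min 4128.
Length 4: T₁..T₄: k=1: 0+15138+5·9·6=15408; k=2: 1305+13572+5·29·6=15747; k=3: 12615+0+5·78·6=14955 → min 14955 | T₂..T₅: k=2: 0+14964+9·29·8=17052; k=3: 20358+3744+9·78·8=29718; k=4: 15138+0+9·6·8=15570 → min 15570 | T₃..T₆: k=3: 0+4128+29·78·8=22224; k=4: 13572+384+29·6·8=15348; k=5: 14964+0+29·8·8=16820 → min 15348.
Length 5: T₁..T₅: k=1: 0+15570+5·9·8=15930; k=2: 1305+14964+5·29·8=17429; k=3: 12615+3744+5·78·8=19479; k=4: 14955+0+5·6·8=15195 → min 15195 | T₂..T₆: k=2: 0+15348+9·29·8=17436; k=3: 20358+4128+9·78·8=30102; k=4: 15138+384+9·6·8=15954; k=5: 15570+0+9·8·8=16146 → min 15954.
Length 6: T₁..T₆: k=1: 0+15954+5·9·8=16314; k=2: 1305+15348+5·29·8=17813; k=3: 12615+4128+5·78·8=19863; k=4: 14955+384+5·6·8=15579; k=5: 15195+0+5·8·8=15515 → min 15515.
Optimal order: (((((T₁·T₂)·T₃)·T₄)·T₅)·T₆) with cost 15515.

15515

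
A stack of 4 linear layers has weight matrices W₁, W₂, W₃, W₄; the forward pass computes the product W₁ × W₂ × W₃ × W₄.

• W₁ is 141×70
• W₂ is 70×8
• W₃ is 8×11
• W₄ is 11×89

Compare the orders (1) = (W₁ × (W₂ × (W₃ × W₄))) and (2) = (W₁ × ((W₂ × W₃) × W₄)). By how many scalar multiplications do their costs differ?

Order (1) = (W₁ × (W₂ × (W₃ × W₄))): (W₃ × W₄): 8×11 by 11×89 → 8×89, cost 8·11·89 = 7832; (W₂ × (W₃ × W₄)): 70×8 by 8×89 → 70×89, cost 70·8·89 = 49840; cumulative 57672; (W₁ × (W₂ × (W₃ × W₄))): 141×70 by 70×89 → 141×89, cost 141·70·89 = 878430; cumulative 936102. Total 936102.
Order (2) = (W₁ × ((W₂ × W₃) × W₄)): (W₂ × W₃): 70×8 by 8×11 → 70×11, cost 70·8·11 = 6160; ((W₂ × W₃) × W₄): 70×11 by 11×89 → 70×89, cost 70·11·89 = 68530; cumulative 74690; (W₁ × ((W₂ × W₃) × W₄)): 141×70 by 70×89 → 141×89, cost 141·70·89 = 878430; cumulative 953120. Total 953120.
Difference: |936102 − 953120| = 17018.

17018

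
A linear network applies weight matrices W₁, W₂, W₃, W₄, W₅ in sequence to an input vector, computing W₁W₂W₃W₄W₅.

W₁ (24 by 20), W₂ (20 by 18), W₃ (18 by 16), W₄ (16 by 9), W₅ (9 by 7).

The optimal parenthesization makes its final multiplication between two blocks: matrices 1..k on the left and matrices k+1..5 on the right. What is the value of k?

Adjacent pairs: W₁W₂ = 24·20·18 = 8640; W₂W₃ = 20·18·16 = 5760; W₃W₄ = 18·16·9 = 2592; W₄W₅ = 16·9·7 = 1008.
Length 3: W₁..W₃: k=1: 0+5760+24·20·16=13440; k=2: 8640+0+24·18·16=15552 → min 13440 | W₂..W₄: k=2: 0+2592+20·18·9=5832; k=3: 5760+0+20·16·9=8640 → min 5832 | W₃..W₅: k=3: 0+1008+18·16·7=3024; k=4: 2592+0+18·9·7=3726 → min 3024.
Length 4: W₁..W₄: k=1: 0+5832+24·20·9=10152; k=2: 8640+2592+24·18·9=15120; k=3: 13440+0+24·16·9=16896 → min 10152 | W₂..W₅: k=2: 0+3024+20·18·7=5544; k=3: 5760+1008+20·16·7=9008; k=4: 5832+0+20·9·7=7092 → min 5544.
Top-level splits: k=1: (W₁..W₁)·(W₂..W₅) → 0+5544+24·20·7 = 8904; k=2: (W₁..W₂)·(W₃..W₅) → 8640+3024+24·18·7 = 14688; k=3: (W₁..W₃)·(W₄..W₅) → 13440+1008+24·16·7 = 17136; k=4: (W₁..W₄)·(W₅..W₅) → 10152+0+24·9·7 = 11664.
Best split is after W₁, i.e. k = 1.

1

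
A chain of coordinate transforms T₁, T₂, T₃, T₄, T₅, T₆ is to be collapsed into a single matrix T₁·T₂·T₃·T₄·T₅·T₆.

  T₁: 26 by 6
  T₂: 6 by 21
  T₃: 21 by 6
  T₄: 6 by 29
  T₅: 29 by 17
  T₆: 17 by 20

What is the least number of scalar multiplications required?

Adjacent pairs: T₁T₂ = 26·6·21 = 3276; T₂T₃ = 6·21·6 = 756; T₃T₄ = 21·6·29 = 3654; T₄T₅ = 6·29·17 = 2958; T₅T₆ = 29·17·20 = 9860.
Length 3: T₁..T₃: k=1: 0+756+26·6·6=1692; k=2: 3276+0+26·21·6=6552 → min 1692 | T₂..T₄: k=2: 0+3654+6·21·29=7308; k=3: 756+0+6·6·29=1800 → min 1800 | T₃..T₅: k=3: 0+2958+21·6·17=5100; k=4: 3654+0+21·29·17=14007 → min 5100 | T₄..T₆: k=4: 0+9860+6·29·20=13340; k=5: 2958+0+6·17·20=4998 → min 4998.
Length 4: T₁..T₄: k=1: 0+1800+26·6·29=6324; k=2: 3276+3654+26·21·29=22764; k=3: 1692+0+26·6·29=6216 → min 6216 | T₂..T₅: k=2: 0+5100+6·21·17=7242; k=3: 756+2958+6·6·17=4326; k=4: 1800+0+6·29·17=4758 → min 4326 | T₃..T₆: k=3: 0+4998+21·6·20=7518; k=4: 3654+9860+21·29·20=25694; k=5: 5100+0+21·17·20=12240 → min 7518.
Length 5: T₁..T₅: k=1: 0+4326+26·6·17=6978; k=2: 3276+5100+26·21·17=17658; k=3: 1692+2958+26·6·17=7302; k=4: 6216+0+26·29·17=19034 → min 6978 | T₂..T₆: k=2: 0+7518+6·21·20=10038; k=3: 756+4998+6·6·20=6474; k=4: 1800+9860+6·29·20=15140; k=5: 4326+0+6·17·20=6366 → min 6366.
Length 6: T₁..T₆: k=1: 0+6366+26·6·20=9486; k=2: 3276+7518+26·21·20=21714; k=3: 1692+4998+26·6·20=9810; k=4: 6216+9860+26·29·20=31156; k=5: 6978+0+26·17·20=15818 → min 9486.
Optimal order: (T₁·(((T₂·T₃)·(T₄·T₅))·T₆)) with cost 9486.

9486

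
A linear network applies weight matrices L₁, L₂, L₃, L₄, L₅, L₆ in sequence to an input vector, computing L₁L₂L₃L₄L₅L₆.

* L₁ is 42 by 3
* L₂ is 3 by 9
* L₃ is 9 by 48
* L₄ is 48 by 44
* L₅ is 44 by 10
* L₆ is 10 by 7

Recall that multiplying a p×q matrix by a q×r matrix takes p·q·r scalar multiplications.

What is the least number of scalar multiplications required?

Adjacent pairs: L₁L₂ = 42·3·9 = 1134; L₂L₃ = 3·9·48 = 1296; L₃L₄ = 9·48·44 = 19008; L₄L₅ = 48·44·10 = 21120; L₅L₆ = 44·10·7 = 3080.
Length 3: L₁..L₃: k=1: 0+1296+42·3·48=7344; k=2: 1134+0+42·9·48=19278 → min 7344 | L₂..L₄: k=2: 0+19008+3·9·44=20196; k=3: 1296+0+3·48·44=7632 → min 7632 | L₃..L₅: k=3: 0+21120+9·48·10=25440; k=4: 19008+0+9·44·10=22968 → min 22968 | L₄..L₆: k=4: 0+3080+48·44·7=17864; k=5: 21120+0+48·10·7=24480 → min 17864.
Length 4: L₁..L₄: k=1: 0+7632+42·3·44=13176; k=2: 1134+19008+42·9·44=36774; k=3: 7344+0+42·48·44=96048 → min 13176 | L₂..L₅: k=2: 0+22968+3·9·10=23238; k=3: 1296+21120+3·48·10=23856; k=4: 7632+0+3·44·10=8952 → min 8952 | L₃..L₆: k=3: 0+17864+9·48·7=20888; k=4: 19008+3080+9·44·7=24860; k=5: 22968+0+9·10·7=23598 → min 20888.
Length 5: L₁..L₅: k=1: 0+8952+42·3·10=10212; k=2: 1134+22968+42·9·10=27882; k=3: 7344+21120+42·48·10=48624; k=4: 13176+0+42·44·10=31656 → min 10212 | L₂..L₆: k=2: 0+20888+3·9·7=21077; k=3: 1296+17864+3·48·7=20168; k=4: 7632+3080+3·44·7=11636; k=5: 8952+0+3·10·7=9162 → min 9162.
Length 6: L₁..L₆: k=1: 0+9162+42·3·7=10044; k=2: 1134+20888+42·9·7=24668; k=3: 7344+17864+42·48·7=39320; k=4: 13176+3080+42·44·7=29192; k=5: 10212+0+42·10·7=13152 → min 10044.
Optimal order: (L₁((((L₂L₃)L₄)L₅)L₆)) with cost 10044.

10044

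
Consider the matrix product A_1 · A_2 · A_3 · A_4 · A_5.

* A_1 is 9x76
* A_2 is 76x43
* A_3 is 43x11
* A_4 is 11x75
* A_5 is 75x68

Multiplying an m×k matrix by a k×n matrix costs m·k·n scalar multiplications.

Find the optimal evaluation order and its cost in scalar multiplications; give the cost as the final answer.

Adjacent pairs: A_1A_2 = 9·76·43 = 29412; A_2A_3 = 76·43·11 = 35948; A_3A_4 = 43·11·75 = 35475; A_4A_5 = 11·75·68 = 56100.
Length 3: A_1..A_3: k=1: 0+35948+9·76·11=43472; k=2: 29412+0+9·43·11=33669 → min 33669 | A_2..A_4: k=2: 0+35475+76·43·75=280575; k=3: 35948+0+76·11·75=98648 → min 98648 | A_3..A_5: k=3: 0+56100+43·11·68=88264; k=4: 35475+0+43·75·68=254775 → min 88264.
Length 4: A_1..A_4: k=1: 0+98648+9·76·75=149948; k=2: 29412+35475+9·43·75=93912; k=3: 33669+0+9·11·75=41094 → min 41094 | A_2..A_5: k=2: 0+88264+76·43·68=310488; k=3: 35948+56100+76·11·68=148896; k=4: 98648+0+76·75·68=486248 → min 148896.
Length 5: A_1..A_5: k=1: 0+148896+9·76·68=195408; k=2: 29412+88264+9·43·68=143992; k=3: 33669+56100+9·11·68=96501; k=4: 41094+0+9·75·68=86994 → min 86994.
Optimal parenthesization: ((((A_1 · A_2) · A_3) · A_4) · A_5) with cost 86994.

86994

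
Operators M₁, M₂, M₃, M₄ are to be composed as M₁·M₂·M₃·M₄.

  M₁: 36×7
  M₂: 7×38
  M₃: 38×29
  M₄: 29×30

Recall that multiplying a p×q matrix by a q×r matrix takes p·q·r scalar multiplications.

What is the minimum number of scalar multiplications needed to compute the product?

Adjacent pairs: M₁M₂ = 36·7·38 = 9576; M₂M₃ = 7·38·29 = 7714; M₃M₄ = 38·29·30 = 33060.
Length 3: M₁..M₃: k=1: 0+7714+36·7·29=15022; k=2: 9576+0+36·38·29=49248 → min 15022 | M₂..M₄: k=2: 0+33060+7·38·30=41040; k=3: 7714+0+7·29·30=13804 → min 13804.
Length 4: M₁..M₄: k=1: 0+13804+36·7·30=21364; k=2: 9576+33060+36·38·30=83676; k=3: 15022+0+36·29·30=46342 → min 21364.
Optimal order: (M₁·((M₂·M₃)·M₄)) with cost 21364.

21364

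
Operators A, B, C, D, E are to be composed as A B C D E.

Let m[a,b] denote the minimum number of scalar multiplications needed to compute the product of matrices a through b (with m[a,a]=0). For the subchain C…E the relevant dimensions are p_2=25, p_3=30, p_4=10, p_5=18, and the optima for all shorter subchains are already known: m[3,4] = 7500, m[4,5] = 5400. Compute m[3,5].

12000

m[3,5] = min over k∈[3,4] of m[3,k]+m[k+1,5]+p_{2}·p_k·p_{5}.
k=3: 0 + 5400 + 25·30·18 = 18900; k=4: 7500 + 0 + 25·10·18 = 12000.
Minimum: 12000 at k=4.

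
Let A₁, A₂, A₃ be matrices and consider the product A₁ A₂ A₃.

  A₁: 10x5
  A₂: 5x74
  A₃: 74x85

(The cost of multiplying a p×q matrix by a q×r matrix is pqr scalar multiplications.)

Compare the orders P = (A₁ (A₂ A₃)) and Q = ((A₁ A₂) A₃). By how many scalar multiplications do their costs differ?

30900

Order P = (A₁ (A₂ A₃)): (A₂ A₃): 5×74 by 74×85 → 5×85, cost 5·74·85 = 31450; (A₁ (A₂ A₃)): 10×5 by 5×85 → 10×85, cost 10·5·85 = 4250; cumulative 35700. Total 35700.
Order Q = ((A₁ A₂) A₃): (A₁ A₂): 10×5 by 5×74 → 10×74, cost 10·5·74 = 3700; ((A₁ A₂) A₃): 10×74 by 74×85 → 10×85, cost 10·74·85 = 62900; cumulative 66600. Total 66600.
Difference: |35700 − 66600| = 30900.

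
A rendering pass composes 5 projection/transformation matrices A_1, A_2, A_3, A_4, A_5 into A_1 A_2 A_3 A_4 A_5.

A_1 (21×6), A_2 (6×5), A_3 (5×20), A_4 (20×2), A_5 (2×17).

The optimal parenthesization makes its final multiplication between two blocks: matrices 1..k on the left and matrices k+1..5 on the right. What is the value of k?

4

Adjacent pairs: A_1A_2 = 21·6·5 = 630; A_2A_3 = 6·5·20 = 600; A_3A_4 = 5·20·2 = 200; A_4A_5 = 20·2·17 = 680.
Length 3: A_1..A_3: k=1: 0+600+21·6·20=3120; k=2: 630+0+21·5·20=2730 → min 2730 | A_2..A_4: k=2: 0+200+6·5·2=260; k=3: 600+0+6·20·2=840 → min 260 | A_3..A_5: k=3: 0+680+5·20·17=2380; k=4: 200+0+5·2·17=370 → min 370.
Length 4: A_1..A_4: k=1: 0+260+21·6·2=512; k=2: 630+200+21·5·2=1040; k=3: 2730+0+21·20·2=3570 → min 512 | A_2..A_5: k=2: 0+370+6·5·17=880; k=3: 600+680+6·20·17=3320; k=4: 260+0+6·2·17=464 → min 464.
Top-level splits: k=1: (A_1..A_1)·(A_2..A_5) → 0+464+21·6·17 = 2606; k=2: (A_1..A_2)·(A_3..A_5) → 630+370+21·5·17 = 2785; k=3: (A_1..A_3)·(A_4..A_5) → 2730+680+21·20·17 = 10550; k=4: (A_1..A_4)·(A_5..A_5) → 512+0+21·2·17 = 1226.
Best split is after A_4, i.e. k = 4.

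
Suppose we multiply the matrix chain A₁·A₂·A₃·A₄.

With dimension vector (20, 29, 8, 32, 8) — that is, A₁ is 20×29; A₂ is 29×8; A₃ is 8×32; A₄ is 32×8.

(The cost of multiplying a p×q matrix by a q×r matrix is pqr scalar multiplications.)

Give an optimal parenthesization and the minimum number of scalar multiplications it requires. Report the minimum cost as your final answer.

7968

Adjacent pairs: A₁A₂ = 20·29·8 = 4640; A₂A₃ = 29·8·32 = 7424; A₃A₄ = 8·32·8 = 2048.
Length 3: A₁..A₃: k=1: 0+7424+20·29·32=25984; k=2: 4640+0+20·8·32=9760 → min 9760 | A₂..A₄: k=2: 0+2048+29·8·8=3904; k=3: 7424+0+29·32·8=14848 → min 3904.
Length 4: A₁..A₄: k=1: 0+3904+20·29·8=8544; k=2: 4640+2048+20·8·8=7968; k=3: 9760+0+20·32·8=14880 → min 7968.
Optimal parenthesization: ((A₁·A₂)·(A₃·A₄)) with cost 7968.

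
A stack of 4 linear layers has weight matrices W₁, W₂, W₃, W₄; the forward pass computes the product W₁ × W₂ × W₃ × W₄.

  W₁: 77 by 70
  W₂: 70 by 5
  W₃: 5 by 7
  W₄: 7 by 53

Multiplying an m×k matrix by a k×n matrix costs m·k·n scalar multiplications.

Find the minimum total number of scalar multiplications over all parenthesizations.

49210

Adjacent pairs: W₁W₂ = 77·70·5 = 26950; W₂W₃ = 70·5·7 = 2450; W₃W₄ = 5·7·53 = 1855.
Length 3: W₁..W₃: k=1: 0+2450+77·70·7=40180; k=2: 26950+0+77·5·7=29645 → min 29645 | W₂..W₄: k=2: 0+1855+70·5·53=20405; k=3: 2450+0+70·7·53=28420 → min 20405.
Length 4: W₁..W₄: k=1: 0+20405+77·70·53=306075; k=2: 26950+1855+77·5·53=49210; k=3: 29645+0+77·7·53=58212 → min 49210.
Optimal order: ((W₁ × W₂) × (W₃ × W₄)) with cost 49210.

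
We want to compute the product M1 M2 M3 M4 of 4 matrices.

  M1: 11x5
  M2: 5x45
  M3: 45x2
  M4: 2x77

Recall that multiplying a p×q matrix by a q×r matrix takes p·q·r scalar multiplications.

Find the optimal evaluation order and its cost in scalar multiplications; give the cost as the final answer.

2254

Adjacent pairs: M1M2 = 11·5·45 = 2475; M2M3 = 5·45·2 = 450; M3M4 = 45·2·77 = 6930.
Length 3: M1..M3: k=1: 0+450+11·5·2=560; k=2: 2475+0+11·45·2=3465 → min 560 | M2..M4: k=2: 0+6930+5·45·77=24255; k=3: 450+0+5·2·77=1220 → min 1220.
Length 4: M1..M4: k=1: 0+1220+11·5·77=5455; k=2: 2475+6930+11·45·77=47520; k=3: 560+0+11·2·77=2254 → min 2254.
Optimal parenthesization: ((M1 (M2 M3)) M4) with cost 2254.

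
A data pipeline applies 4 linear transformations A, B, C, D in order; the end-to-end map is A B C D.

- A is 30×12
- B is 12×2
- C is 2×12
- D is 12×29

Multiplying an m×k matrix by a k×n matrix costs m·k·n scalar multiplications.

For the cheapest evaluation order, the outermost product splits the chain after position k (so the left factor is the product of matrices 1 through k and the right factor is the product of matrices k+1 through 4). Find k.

2

Adjacent pairs: AB = 30·12·2 = 720; BC = 12·2·12 = 288; CD = 2·12·29 = 696.
Length 3: A..C: k=1: 0+288+30·12·12=4608; k=2: 720+0+30·2·12=1440 → min 1440 | B..D: k=2: 0+696+12·2·29=1392; k=3: 288+0+12·12·29=4464 → min 1392.
Top-level splits: k=1: (A..A)·(B..D) → 0+1392+30·12·29 = 11832; k=2: (A..B)·(C..D) → 720+696+30·2·29 = 3156; k=3: (A..C)·(D..D) → 1440+0+30·12·29 = 11880.
Best split is after B, i.e. k = 2.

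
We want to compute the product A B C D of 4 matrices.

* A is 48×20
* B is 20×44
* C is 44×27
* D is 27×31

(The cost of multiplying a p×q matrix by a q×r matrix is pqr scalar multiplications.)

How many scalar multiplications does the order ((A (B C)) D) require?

(B C): 20×44 by 44×27 → 20×27, cost 20·44·27 = 23760
(A (B C)): 48×20 by 20×27 → 48×27, cost 48·20·27 = 25920; cumulative 49680
((A (B C)) D): 48×27 by 27×31 → 48×31, cost 48·27·31 = 40176; cumulative 89856
Total: 89856 scalar multiplications.

89856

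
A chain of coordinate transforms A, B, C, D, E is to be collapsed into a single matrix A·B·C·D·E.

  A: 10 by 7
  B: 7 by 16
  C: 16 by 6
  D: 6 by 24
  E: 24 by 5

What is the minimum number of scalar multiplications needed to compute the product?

1952

Adjacent pairs: AB = 10·7·16 = 1120; BC = 7·16·6 = 672; CD = 16·6·24 = 2304; DE = 6·24·5 = 720.
Length 3: A..C: k=1: 0+672+10·7·6=1092; k=2: 1120+0+10·16·6=2080 → min 1092 | B..D: k=2: 0+2304+7·16·24=4992; k=3: 672+0+7·6·24=1680 → min 1680 | C..E: k=3: 0+720+16·6·5=1200; k=4: 2304+0+16·24·5=4224 → min 1200.
Length 4: A..D: k=1: 0+1680+10·7·24=3360; k=2: 1120+2304+10·16·24=7264; k=3: 1092+0+10·6·24=2532 → min 2532 | B..E: k=2: 0+1200+7·16·5=1760; k=3: 672+720+7·6·5=1602; k=4: 1680+0+7·24·5=2520 → min 1602.
Length 5: A..E: k=1: 0+1602+10·7·5=1952; k=2: 1120+1200+10·16·5=3120; k=3: 1092+720+10·6·5=2112; k=4: 2532+0+10·24·5=3732 → min 1952.
Optimal order: (A·((B·C)·(D·E))) with cost 1952.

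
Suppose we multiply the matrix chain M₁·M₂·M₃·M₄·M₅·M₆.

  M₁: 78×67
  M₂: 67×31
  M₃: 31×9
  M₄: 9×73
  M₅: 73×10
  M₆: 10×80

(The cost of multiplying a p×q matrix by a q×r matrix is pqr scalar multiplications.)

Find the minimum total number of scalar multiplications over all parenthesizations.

135657

Adjacent pairs: M₁M₂ = 78·67·31 = 162006; M₂M₃ = 67·31·9 = 18693; M₃M₄ = 31·9·73 = 20367; M₄M₅ = 9·73·10 = 6570; M₅M₆ = 73·10·80 = 58400.
Length 3: M₁..M₃: k=1: 0+18693+78·67·9=65727; k=2: 162006+0+78·31·9=183768 → min 65727 | M₂..M₄: k=2: 0+20367+67·31·73=171988; k=3: 18693+0+67·9·73=62712 → min 62712 | M₃..M₅: k=3: 0+6570+31·9·10=9360; k=4: 20367+0+31·73·10=42997 → min 9360 | M₄..M₆: k=4: 0+58400+9·73·80=110960; k=5: 6570+0+9·10·80=13770 → min 13770.
Length 4: M₁..M₄: k=1: 0+62712+78·67·73=444210; k=2: 162006+20367+78·31·73=358887; k=3: 65727+0+78·9·73=116973 → min 116973 | M₂..M₅: k=2: 0+9360+67·31·10=30130; k=3: 18693+6570+67·9·10=31293; k=4: 62712+0+67·73·10=111622 → min 30130 | M₃..M₆: k=3: 0+13770+31·9·80=36090; k=4: 20367+58400+31·73·80=259807; k=5: 9360+0+31·10·80=34160 → min 34160.
Length 5: M₁..M₅: k=1: 0+30130+78·67·10=82390; k=2: 162006+9360+78·31·10=195546; k=3: 65727+6570+78·9·10=79317; k=4: 116973+0+78·73·10=173913 → min 79317 | M₂..M₆: k=2: 0+34160+67·31·80=200320; k=3: 18693+13770+67·9·80=80703; k=4: 62712+58400+67·73·80=512392; k=5: 30130+0+67·10·80=83730 → min 80703.
Length 6: M₁..M₆: k=1: 0+80703+78·67·80=498783; k=2: 162006+34160+78·31·80=389606; k=3: 65727+13770+78·9·80=135657; k=4: 116973+58400+78·73·80=630893; k=5: 79317+0+78·10·80=141717 → min 135657.
Optimal order: ((M₁·(M₂·M₃))·((M₄·M₅)·M₆)) with cost 135657.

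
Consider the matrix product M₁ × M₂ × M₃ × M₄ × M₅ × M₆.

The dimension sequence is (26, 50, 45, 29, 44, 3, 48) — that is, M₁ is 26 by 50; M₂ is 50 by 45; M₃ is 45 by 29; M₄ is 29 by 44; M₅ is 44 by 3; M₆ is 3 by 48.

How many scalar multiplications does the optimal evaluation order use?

22137

Adjacent pairs: M₁M₂ = 26·50·45 = 58500; M₂M₃ = 50·45·29 = 65250; M₃M₄ = 45·29·44 = 57420; M₄M₅ = 29·44·3 = 3828; M₅M₆ = 44·3·48 = 6336.
Length 3: M₁..M₃: k=1: 0+65250+26·50·29=102950; k=2: 58500+0+26·45·29=92430 → min 92430 | M₂..M₄: k=2: 0+57420+50·45·44=156420; k=3: 65250+0+50·29·44=129050 → min 129050 | M₃..M₅: k=3: 0+3828+45·29·3=7743; k=4: 57420+0+45·44·3=63360 → min 7743 | M₄..M₆: k=4: 0+6336+29·44·48=67584; k=5: 3828+0+29·3·48=8004 → min 8004.
Length 4: M₁..M₄: k=1: 0+129050+26·50·44=186250; k=2: 58500+57420+26·45·44=167400; k=3: 92430+0+26·29·44=125606 → min 125606 | M₂..M₅: k=2: 0+7743+50·45·3=14493; k=3: 65250+3828+50·29·3=73428; k=4: 129050+0+50·44·3=135650 → min 14493 | M₃..M₆: k=3: 0+8004+45·29·48=70644; k=4: 57420+6336+45·44·48=158796; k=5: 7743+0+45·3·48=14223 → min 14223.
Length 5: M₁..M₅: k=1: 0+14493+26·50·3=18393; k=2: 58500+7743+26·45·3=69753; k=3: 92430+3828+26·29·3=98520; k=4: 125606+0+26·44·3=129038 → min 18393 | M₂..M₆: k=2: 0+14223+50·45·48=122223; k=3: 65250+8004+50·29·48=142854; k=4: 129050+6336+50·44·48=240986; k=5: 14493+0+50·3·48=21693 → min 21693.
Length 6: M₁..M₆: k=1: 0+21693+26·50·48=84093; k=2: 58500+14223+26·45·48=128883; k=3: 92430+8004+26·29·48=136626; k=4: 125606+6336+26·44·48=186854; k=5: 18393+0+26·3·48=22137 → min 22137.
Optimal order: ((M₁ × (M₂ × (M₃ × (M₄ × M₅)))) × M₆) with cost 22137.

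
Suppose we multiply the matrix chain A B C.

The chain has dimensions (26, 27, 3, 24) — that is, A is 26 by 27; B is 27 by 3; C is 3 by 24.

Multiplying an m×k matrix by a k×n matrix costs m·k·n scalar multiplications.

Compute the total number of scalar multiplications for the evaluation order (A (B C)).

(B C): 27×3 by 3×24 → 27×24, cost 27·3·24 = 1944
(A (B C)): 26×27 by 27×24 → 26×24, cost 26·27·24 = 16848; cumulative 18792
Total: 18792 scalar multiplications.

18792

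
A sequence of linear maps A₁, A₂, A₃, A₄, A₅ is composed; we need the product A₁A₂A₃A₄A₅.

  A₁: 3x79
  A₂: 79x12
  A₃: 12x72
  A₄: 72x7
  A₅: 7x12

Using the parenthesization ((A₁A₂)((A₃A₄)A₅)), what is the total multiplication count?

10332

(A₁A₂): 3×79 by 79×12 → 3×12, cost 3·79·12 = 2844
(A₃A₄): 12×72 by 72×7 → 12×7, cost 12·72·7 = 6048
((A₃A₄)A₅): 12×7 by 7×12 → 12×12, cost 12·7·12 = 1008; cumulative 7056
((A₁A₂)((A₃A₄)A₅)): 3×12 by 12×12 → 3×12, cost 3·12·12 = 432; cumulative 10332
Total: 10332 scalar multiplications.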